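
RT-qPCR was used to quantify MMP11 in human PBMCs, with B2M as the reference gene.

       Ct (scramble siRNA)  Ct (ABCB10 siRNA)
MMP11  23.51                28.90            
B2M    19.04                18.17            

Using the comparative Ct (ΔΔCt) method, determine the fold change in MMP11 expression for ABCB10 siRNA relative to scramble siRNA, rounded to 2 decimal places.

ΔCt(scramble siRNA) = 23.510 − 19.040 = 4.470
ΔCt(ABCB10 siRNA) = 28.900 − 18.170 = 10.730
ΔΔCt = 10.730 − 4.470 = 6.260
Fold change = 2^(−6.260) = 0.013

0.01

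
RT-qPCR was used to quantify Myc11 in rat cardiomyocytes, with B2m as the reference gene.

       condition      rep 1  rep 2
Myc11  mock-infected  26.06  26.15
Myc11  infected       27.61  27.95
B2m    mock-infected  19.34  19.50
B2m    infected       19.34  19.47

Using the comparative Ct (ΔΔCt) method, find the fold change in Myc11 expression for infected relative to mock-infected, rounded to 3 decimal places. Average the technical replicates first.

Mean Ct: Myc11 mock-infected 26.105; Myc11 infected 27.780; B2m mock-infected 19.420; B2m infected 19.405
ΔCt(mock-infected) = 26.105 − 19.420 = 6.685
ΔCt(infected) = 27.780 − 19.405 = 8.375
ΔΔCt = 8.375 − 6.685 = 1.690
Fold change = 2^(−1.690) = 0.3099

0.310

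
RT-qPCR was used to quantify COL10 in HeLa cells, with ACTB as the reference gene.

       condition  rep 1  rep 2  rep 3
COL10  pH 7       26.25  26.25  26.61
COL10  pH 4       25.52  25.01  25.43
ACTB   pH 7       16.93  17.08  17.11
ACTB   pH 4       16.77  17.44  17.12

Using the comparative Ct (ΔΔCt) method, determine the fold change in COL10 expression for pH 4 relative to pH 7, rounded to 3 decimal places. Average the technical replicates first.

Mean Ct: COL10 pH 7 26.370; COL10 pH 4 25.320; ACTB pH 7 17.040; ACTB pH 4 17.110
ΔCt(pH 7) = 26.370 − 17.040 = 9.330
ΔCt(pH 4) = 25.320 − 17.110 = 8.210
ΔΔCt = 8.210 − 9.330 = -1.120
Fold change = 2^(−(-1.120)) = 2^1.120 = 2.1735

2.173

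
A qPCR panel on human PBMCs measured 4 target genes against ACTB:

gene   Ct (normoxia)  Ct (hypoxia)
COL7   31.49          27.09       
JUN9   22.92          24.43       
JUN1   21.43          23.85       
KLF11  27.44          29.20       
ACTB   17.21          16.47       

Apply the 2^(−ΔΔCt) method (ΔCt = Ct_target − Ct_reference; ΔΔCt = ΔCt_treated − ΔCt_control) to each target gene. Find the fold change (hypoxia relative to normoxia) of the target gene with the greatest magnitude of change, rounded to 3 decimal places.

COL7: ΔΔCt = (27.09−16.47) − (31.49−17.21) = 10.62 − 14.28 = -3.66; fold change = 2^3.66 = 12.641
JUN9: ΔΔCt = (24.43−16.47) − (22.92−17.21) = 7.96 − 5.71 = 2.25; fold change = 2^-2.25 = 0.210
JUN1: ΔΔCt = (23.85−16.47) − (21.43−17.21) = 7.38 − 4.22 = 3.16; fold change = 2^-3.16 = 0.112
KLF11: ΔΔCt = (29.20−16.47) − (27.44−17.21) = 12.73 − 10.23 = 2.50; fold change = 2^-2.50 = 0.177
COL7 has the largest |ΔΔCt| = 3.66.

12.641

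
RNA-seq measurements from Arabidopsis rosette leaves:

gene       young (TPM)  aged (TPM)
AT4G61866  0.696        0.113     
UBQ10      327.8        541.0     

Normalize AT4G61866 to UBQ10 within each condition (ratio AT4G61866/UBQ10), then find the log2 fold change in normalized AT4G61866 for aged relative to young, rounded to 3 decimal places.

-3.346

AT4G61866/UBQ10 (young) = 0.696 / 327.8 = 0.0021232
AT4G61866/UBQ10 (aged) = 0.113 / 541.0 = 0.00020887
Fold change = 0.00020887 / 0.0021232 = 0.0984
log2(0.0984) = -3.3456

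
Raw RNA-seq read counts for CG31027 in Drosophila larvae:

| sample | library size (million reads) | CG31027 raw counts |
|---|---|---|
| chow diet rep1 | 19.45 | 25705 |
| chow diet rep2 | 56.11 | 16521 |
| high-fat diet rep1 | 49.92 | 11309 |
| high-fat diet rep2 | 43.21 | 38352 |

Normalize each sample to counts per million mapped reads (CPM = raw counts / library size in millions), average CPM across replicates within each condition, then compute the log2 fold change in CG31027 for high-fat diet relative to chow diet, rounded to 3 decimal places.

-0.537

CPM(chow diet rep1) = 25705 / 19.45 = 1321.5938
CPM(chow diet rep2) = 16521 / 56.11 = 294.4395
CPM(high-fat diet rep1) = 11309 / 49.92 = 226.5425
CPM(high-fat diet rep2) = 38352 / 43.21 = 887.5723
mean CPM(chow diet) = 808.0167; mean CPM(high-fat diet) = 557.0574
Fold change = 557.0574 / 808.0167 = 0.68941
log2(0.68941) = -0.5366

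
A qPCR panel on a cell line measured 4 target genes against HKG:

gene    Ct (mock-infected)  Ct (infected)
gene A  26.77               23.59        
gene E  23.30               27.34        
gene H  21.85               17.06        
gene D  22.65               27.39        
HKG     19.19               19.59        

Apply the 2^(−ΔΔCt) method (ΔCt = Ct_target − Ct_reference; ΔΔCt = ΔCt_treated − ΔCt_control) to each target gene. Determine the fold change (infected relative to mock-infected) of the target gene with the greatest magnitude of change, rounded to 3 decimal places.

gene A: ΔΔCt = (23.59−19.59) − (26.77−19.19) = 4.00 − 7.58 = -3.58; fold change = 2^3.58 = 11.959
gene E: ΔΔCt = (27.34−19.59) − (23.30−19.19) = 7.75 − 4.11 = 3.64; fold change = 2^-3.64 = 0.080
gene H: ΔΔCt = (17.06−19.59) − (21.85−19.19) = -2.53 − 2.66 = -5.19; fold change = 2^5.19 = 36.504
gene D: ΔΔCt = (27.39−19.59) − (22.65−19.19) = 7.80 − 3.46 = 4.34; fold change = 2^-4.34 = 0.049
gene H has the largest |ΔΔCt| = 5.19.

36.504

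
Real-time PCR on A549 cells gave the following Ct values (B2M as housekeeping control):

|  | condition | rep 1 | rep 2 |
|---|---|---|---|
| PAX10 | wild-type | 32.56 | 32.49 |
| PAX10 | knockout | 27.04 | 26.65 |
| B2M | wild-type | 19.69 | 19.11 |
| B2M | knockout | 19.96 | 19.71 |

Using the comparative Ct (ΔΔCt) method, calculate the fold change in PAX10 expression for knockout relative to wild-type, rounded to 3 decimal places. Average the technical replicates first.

69.310

Mean Ct: PAX10 wild-type 32.525; PAX10 knockout 26.845; B2M wild-type 19.400; B2M knockout 19.835
ΔCt(wild-type) = 32.525 − 19.400 = 13.125
ΔCt(knockout) = 26.845 − 19.835 = 7.010
ΔΔCt = 7.010 − 13.125 = -6.115
Fold change = 2^(−(-6.115)) = 2^6.115 = 69.3104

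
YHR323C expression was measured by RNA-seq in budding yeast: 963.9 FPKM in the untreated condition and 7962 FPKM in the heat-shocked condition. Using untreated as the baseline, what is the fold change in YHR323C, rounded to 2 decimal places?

8.26

Fold change = 7962 / 963.9 = 8.260
YHR323C is upregulated.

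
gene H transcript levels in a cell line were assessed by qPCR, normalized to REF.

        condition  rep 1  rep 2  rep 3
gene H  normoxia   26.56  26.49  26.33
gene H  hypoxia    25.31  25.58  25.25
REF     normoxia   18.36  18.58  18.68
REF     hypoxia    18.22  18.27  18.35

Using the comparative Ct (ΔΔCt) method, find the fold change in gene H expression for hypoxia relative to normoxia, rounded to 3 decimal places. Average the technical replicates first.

Mean Ct: gene H normoxia 26.460; gene H hypoxia 25.380; REF normoxia 18.540; REF hypoxia 18.280
ΔCt(normoxia) = 26.460 − 18.540 = 7.920
ΔCt(hypoxia) = 25.380 − 18.280 = 7.100
ΔΔCt = 7.100 − 7.920 = -0.820
Fold change = 2^(−(-0.820)) = 2^0.820 = 1.7654

1.765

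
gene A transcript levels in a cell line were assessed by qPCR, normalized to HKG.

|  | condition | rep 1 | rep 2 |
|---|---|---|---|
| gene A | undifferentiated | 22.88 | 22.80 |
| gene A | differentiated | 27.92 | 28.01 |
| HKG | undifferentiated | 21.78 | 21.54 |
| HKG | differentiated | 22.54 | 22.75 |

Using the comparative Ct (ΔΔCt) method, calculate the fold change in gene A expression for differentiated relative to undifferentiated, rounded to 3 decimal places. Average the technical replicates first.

0.057

Mean Ct: gene A undifferentiated 22.840; gene A differentiated 27.965; HKG undifferentiated 21.660; HKG differentiated 22.645
ΔCt(undifferentiated) = 22.840 − 21.660 = 1.180
ΔCt(differentiated) = 27.965 − 22.645 = 5.320
ΔΔCt = 5.320 − 1.180 = 4.140
Fold change = 2^(−4.140) = 0.0567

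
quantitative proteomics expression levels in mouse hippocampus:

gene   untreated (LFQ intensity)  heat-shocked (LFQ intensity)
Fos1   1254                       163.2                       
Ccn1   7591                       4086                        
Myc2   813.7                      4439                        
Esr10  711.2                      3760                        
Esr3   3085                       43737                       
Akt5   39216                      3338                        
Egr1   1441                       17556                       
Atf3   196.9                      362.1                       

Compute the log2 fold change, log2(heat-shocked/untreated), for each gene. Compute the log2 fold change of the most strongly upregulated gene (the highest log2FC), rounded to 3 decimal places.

log2(163.2/1254) = -2.942  (Fos1)
log2(4086/7591) = -0.894  (Ccn1)
log2(4439/813.7) = 2.448  (Myc2)
log2(3760/711.2) = 2.402  (Esr10)
log2(43737/3085) = 3.826  (Esr3)
log2(3338/39216) = -3.554  (Akt5)
log2(17556/1441) = 3.607  (Egr1)
log2(362.1/196.9) = 0.879  (Atf3)
Esr3 is most strongly upregulated.

3.826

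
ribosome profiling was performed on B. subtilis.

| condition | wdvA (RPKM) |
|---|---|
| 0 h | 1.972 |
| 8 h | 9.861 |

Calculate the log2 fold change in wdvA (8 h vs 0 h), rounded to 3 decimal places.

Fold change = 9.861 / 1.972 = 5.0005
log2(5.0005) = 2.3221

2.322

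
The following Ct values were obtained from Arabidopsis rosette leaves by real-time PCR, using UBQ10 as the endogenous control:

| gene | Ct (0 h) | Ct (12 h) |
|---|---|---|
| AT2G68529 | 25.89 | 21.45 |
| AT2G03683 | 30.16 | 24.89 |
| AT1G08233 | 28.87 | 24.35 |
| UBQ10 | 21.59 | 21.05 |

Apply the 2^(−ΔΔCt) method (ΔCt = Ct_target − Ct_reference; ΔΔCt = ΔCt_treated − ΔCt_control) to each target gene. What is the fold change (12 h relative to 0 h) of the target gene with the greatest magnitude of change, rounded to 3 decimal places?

AT2G68529: ΔΔCt = (21.45−21.05) − (25.89−21.59) = 0.40 − 4.30 = -3.90; fold change = 2^3.90 = 14.929
AT2G03683: ΔΔCt = (24.89−21.05) − (30.16−21.59) = 3.84 − 8.57 = -4.73; fold change = 2^4.73 = 26.538
AT1G08233: ΔΔCt = (24.35−21.05) − (28.87−21.59) = 3.30 − 7.28 = -3.98; fold change = 2^3.98 = 15.780
AT2G03683 has the largest |ΔΔCt| = 4.73.

26.538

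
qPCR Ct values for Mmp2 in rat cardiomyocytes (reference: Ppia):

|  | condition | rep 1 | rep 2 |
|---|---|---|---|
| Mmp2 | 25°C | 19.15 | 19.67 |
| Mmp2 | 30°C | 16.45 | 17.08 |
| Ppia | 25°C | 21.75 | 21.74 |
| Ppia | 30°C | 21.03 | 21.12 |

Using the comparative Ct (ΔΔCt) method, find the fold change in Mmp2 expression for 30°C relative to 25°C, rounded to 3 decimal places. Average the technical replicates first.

Mean Ct: Mmp2 25°C 19.410; Mmp2 30°C 16.765; Ppia 25°C 21.745; Ppia 30°C 21.075
ΔCt(25°C) = 19.410 − 21.745 = -2.335
ΔCt(30°C) = 16.765 − 21.075 = -4.310
ΔΔCt = -4.310 − (-2.335) = -1.975
Fold change = 2^(−(-1.975)) = 2^1.975 = 3.9313

3.931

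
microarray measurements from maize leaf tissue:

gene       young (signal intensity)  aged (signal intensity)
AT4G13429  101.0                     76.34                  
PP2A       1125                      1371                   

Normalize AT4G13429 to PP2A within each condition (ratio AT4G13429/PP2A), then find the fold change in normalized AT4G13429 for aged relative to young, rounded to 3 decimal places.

AT4G13429/PP2A (young) = 101.0 / 1125 = 0.089778
AT4G13429/PP2A (aged) = 76.34 / 1371 = 0.055682
Fold change = 0.055682 / 0.089778 = 0.6202

0.620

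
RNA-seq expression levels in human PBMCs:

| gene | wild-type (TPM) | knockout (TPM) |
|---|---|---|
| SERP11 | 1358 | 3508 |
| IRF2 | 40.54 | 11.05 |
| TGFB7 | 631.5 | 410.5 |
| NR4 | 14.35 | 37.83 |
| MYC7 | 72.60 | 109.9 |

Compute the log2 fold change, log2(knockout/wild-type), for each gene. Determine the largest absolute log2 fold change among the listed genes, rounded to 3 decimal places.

log2(3508/1358) = 1.369  (SERP11)
log2(11.05/40.54) = -1.875  (IRF2)
log2(410.5/631.5) = -0.621  (TGFB7)
log2(37.83/14.35) = 1.398  (NR4)
log2(109.9/72.60) = 0.598  (MYC7)
The largest magnitude belongs to IRF2.

1.875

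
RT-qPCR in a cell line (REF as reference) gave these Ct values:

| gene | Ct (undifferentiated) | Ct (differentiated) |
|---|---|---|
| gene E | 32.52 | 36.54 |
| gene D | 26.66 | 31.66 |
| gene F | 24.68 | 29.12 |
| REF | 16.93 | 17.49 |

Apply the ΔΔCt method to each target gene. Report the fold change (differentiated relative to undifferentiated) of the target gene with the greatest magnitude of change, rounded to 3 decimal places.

gene E: ΔΔCt = (36.54−17.49) − (32.52−16.93) = 19.05 − 15.59 = 3.46; fold change = 2^-3.46 = 0.091
gene D: ΔΔCt = (31.66−17.49) − (26.66−16.93) = 14.17 − 9.73 = 4.44; fold change = 2^-4.44 = 0.046
gene F: ΔΔCt = (29.12−17.49) − (24.68−16.93) = 11.63 − 7.75 = 3.88; fold change = 2^-3.88 = 0.068
gene D has the largest |ΔΔCt| = 4.44.

0.046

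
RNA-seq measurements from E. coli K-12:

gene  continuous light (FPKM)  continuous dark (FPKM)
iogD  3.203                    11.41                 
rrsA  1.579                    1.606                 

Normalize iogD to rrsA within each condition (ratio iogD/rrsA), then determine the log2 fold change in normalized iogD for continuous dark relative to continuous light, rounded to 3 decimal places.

iogD/rrsA (continuous light) = 3.203 / 1.579 = 2.0285
iogD/rrsA (continuous dark) = 11.41 / 1.606 = 7.1046
Fold change = 7.1046 / 2.0285 = 3.5024
log2(3.5024) = 1.8083

1.808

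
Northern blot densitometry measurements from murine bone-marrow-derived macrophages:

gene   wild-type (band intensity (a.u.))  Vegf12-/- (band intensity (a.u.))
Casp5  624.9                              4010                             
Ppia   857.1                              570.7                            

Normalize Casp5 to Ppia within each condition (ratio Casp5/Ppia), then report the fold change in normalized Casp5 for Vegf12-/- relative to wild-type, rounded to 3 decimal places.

9.637

Casp5/Ppia (wild-type) = 624.9 / 857.1 = 0.72909
Casp5/Ppia (Vegf12-/-) = 4010 / 570.7 = 7.0265
Fold change = 7.0265 / 0.72909 = 9.6373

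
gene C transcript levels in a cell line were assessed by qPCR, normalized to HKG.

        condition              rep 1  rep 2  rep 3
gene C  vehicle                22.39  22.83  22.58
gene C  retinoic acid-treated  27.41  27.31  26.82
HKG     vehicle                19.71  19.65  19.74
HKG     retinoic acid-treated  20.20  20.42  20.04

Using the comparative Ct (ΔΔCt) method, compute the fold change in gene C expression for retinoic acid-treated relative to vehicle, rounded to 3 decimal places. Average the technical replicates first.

Mean Ct: gene C vehicle 22.600; gene C retinoic acid-treated 27.180; HKG vehicle 19.700; HKG retinoic acid-treated 20.220
ΔCt(vehicle) = 22.600 − 19.700 = 2.900
ΔCt(retinoic acid-treated) = 27.180 − 20.220 = 6.960
ΔΔCt = 6.960 − 2.900 = 4.060
Fold change = 2^(−4.060) = 0.0600

0.060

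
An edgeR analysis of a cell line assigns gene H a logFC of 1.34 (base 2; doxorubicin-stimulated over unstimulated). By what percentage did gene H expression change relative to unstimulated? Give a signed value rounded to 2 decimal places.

153.15%

Fold change = 2^(1.34) = 2.5315
Percent change = (FC − 1) × 100% = (2.5315 − 1) × 100 = 153.15%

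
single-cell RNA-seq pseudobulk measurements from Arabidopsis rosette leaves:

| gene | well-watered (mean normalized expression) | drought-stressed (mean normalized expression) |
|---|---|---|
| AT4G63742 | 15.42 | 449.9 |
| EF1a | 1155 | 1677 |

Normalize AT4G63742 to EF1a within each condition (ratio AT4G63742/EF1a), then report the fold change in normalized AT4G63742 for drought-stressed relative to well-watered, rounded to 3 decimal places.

20.095

AT4G63742/EF1a (well-watered) = 15.42 / 1155 = 0.013351
AT4G63742/EF1a (drought-stressed) = 449.9 / 1677 = 0.26828
Fold change = 0.26828 / 0.013351 = 20.0947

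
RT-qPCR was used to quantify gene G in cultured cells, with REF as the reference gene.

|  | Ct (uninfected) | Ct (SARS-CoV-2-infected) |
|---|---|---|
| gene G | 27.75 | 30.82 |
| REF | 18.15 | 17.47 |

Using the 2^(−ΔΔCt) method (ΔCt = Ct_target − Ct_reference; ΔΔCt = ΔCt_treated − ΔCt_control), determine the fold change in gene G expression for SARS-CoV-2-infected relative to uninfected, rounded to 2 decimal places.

0.07

ΔCt(uninfected) = 27.750 − 18.150 = 9.600
ΔCt(SARS-CoV-2-infected) = 30.820 − 17.470 = 13.350
ΔΔCt = 13.350 − 9.600 = 3.750
Fold change = 2^(−3.750) = 0.074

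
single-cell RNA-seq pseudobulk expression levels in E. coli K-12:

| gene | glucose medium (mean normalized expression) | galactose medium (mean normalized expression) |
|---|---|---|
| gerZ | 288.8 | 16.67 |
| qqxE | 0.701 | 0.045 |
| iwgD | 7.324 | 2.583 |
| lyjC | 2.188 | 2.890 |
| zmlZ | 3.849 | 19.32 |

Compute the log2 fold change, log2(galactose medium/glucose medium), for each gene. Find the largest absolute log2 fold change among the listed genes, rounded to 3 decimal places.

log2(16.67/288.8) = -4.115  (gerZ)
log2(0.045/0.701) = -3.961  (qqxE)
log2(2.583/7.324) = -1.504  (iwgD)
log2(2.890/2.188) = 0.401  (lyjC)
log2(19.32/3.849) = 2.328  (zmlZ)
The largest magnitude belongs to gerZ.

4.115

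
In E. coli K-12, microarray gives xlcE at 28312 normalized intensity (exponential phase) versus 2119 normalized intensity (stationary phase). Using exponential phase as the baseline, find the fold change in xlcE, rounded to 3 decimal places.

0.075

Fold change = 2119 / 28312 = 0.0748
xlcE is downregulated.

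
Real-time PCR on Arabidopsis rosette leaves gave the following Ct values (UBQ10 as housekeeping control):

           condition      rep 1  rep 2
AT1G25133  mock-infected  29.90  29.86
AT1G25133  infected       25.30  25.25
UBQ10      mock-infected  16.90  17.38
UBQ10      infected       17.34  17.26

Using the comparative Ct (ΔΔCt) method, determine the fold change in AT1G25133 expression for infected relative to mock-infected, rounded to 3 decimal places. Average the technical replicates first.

Mean Ct: AT1G25133 mock-infected 29.880; AT1G25133 infected 25.275; UBQ10 mock-infected 17.140; UBQ10 infected 17.300
ΔCt(mock-infected) = 29.880 − 17.140 = 12.740
ΔCt(infected) = 25.275 − 17.300 = 7.975
ΔΔCt = 7.975 − 12.740 = -4.765
Fold change = 2^(−(-4.765)) = 2^4.765 = 27.1899

27.190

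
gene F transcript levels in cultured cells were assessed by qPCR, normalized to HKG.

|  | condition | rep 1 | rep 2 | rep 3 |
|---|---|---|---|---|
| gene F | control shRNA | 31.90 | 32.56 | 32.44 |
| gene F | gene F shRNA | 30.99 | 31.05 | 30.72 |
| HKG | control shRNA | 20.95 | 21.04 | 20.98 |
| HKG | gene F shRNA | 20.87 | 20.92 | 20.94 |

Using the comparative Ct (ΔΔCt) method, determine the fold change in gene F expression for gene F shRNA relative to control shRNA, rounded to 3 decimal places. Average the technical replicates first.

Mean Ct: gene F control shRNA 32.300; gene F gene F shRNA 30.920; HKG control shRNA 20.990; HKG gene F shRNA 20.910
ΔCt(control shRNA) = 32.300 − 20.990 = 11.310
ΔCt(gene F shRNA) = 30.920 − 20.910 = 10.010
ΔΔCt = 10.010 − 11.310 = -1.300
Fold change = 2^(−(-1.300)) = 2^1.300 = 2.4623

2.462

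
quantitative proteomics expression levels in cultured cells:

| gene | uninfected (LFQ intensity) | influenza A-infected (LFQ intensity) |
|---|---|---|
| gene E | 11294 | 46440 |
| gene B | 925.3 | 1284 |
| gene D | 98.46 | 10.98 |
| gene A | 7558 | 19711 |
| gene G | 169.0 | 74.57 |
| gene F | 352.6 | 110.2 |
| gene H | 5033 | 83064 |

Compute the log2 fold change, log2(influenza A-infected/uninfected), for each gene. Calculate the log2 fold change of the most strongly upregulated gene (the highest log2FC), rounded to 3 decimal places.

log2(46440/11294) = 2.040  (gene E)
log2(1284/925.3) = 0.473  (gene B)
log2(10.98/98.46) = -3.165  (gene D)
log2(19711/7558) = 1.383  (gene A)
log2(74.57/169.0) = -1.180  (gene G)
log2(110.2/352.6) = -1.678  (gene F)
log2(83064/5033) = 4.045  (gene H)
gene H is most strongly upregulated.

4.045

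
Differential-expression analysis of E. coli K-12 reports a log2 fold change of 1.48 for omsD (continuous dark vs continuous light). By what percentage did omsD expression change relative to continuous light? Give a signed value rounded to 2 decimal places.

178.95%

Fold change = 2^(1.48) = 2.7895
Percent change = (FC − 1) × 100% = (2.7895 − 1) × 100 = 178.95%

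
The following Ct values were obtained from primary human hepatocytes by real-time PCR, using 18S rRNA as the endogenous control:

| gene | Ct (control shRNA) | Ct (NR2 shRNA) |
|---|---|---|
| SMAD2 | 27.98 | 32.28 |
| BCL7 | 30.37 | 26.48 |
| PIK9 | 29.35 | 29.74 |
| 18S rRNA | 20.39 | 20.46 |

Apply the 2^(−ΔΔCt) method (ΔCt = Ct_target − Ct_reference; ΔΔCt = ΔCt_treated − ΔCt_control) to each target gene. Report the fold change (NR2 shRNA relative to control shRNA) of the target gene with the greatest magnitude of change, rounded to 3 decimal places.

0.053

SMAD2: ΔΔCt = (32.28−20.46) − (27.98−20.39) = 11.82 − 7.59 = 4.23; fold change = 2^-4.23 = 0.053
BCL7: ΔΔCt = (26.48−20.46) − (30.37−20.39) = 6.02 − 9.98 = -3.96; fold change = 2^3.96 = 15.562
PIK9: ΔΔCt = (29.74−20.46) − (29.35−20.39) = 9.28 − 8.96 = 0.32; fold change = 2^-0.32 = 0.801
SMAD2 has the largest |ΔΔCt| = 4.23.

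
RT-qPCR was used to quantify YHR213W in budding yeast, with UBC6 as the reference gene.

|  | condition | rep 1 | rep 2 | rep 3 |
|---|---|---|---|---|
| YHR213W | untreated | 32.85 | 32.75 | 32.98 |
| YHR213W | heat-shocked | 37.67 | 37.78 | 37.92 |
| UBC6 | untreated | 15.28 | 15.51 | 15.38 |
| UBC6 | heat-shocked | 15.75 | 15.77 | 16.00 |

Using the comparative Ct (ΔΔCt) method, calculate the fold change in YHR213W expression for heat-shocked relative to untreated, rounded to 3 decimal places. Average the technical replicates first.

Mean Ct: YHR213W untreated 32.860; YHR213W heat-shocked 37.790; UBC6 untreated 15.390; UBC6 heat-shocked 15.840
ΔCt(untreated) = 32.860 − 15.390 = 17.470
ΔCt(heat-shocked) = 37.790 − 15.840 = 21.950
ΔΔCt = 21.950 − 17.470 = 4.480
Fold change = 2^(−4.480) = 0.0448

0.045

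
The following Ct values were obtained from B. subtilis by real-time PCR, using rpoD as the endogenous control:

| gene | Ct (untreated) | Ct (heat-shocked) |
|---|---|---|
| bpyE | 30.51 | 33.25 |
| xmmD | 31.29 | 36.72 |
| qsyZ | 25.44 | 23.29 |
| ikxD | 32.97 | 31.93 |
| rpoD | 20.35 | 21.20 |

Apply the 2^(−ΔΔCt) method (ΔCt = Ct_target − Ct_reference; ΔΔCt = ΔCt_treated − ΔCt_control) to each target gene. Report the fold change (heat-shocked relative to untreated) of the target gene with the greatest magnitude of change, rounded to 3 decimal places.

0.042

bpyE: ΔΔCt = (33.25−21.20) − (30.51−20.35) = 12.05 − 10.16 = 1.89; fold change = 2^-1.89 = 0.270
xmmD: ΔΔCt = (36.72−21.20) − (31.29−20.35) = 15.52 − 10.94 = 4.58; fold change = 2^-4.58 = 0.042
qsyZ: ΔΔCt = (23.29−21.20) − (25.44−20.35) = 2.09 − 5.09 = -3.00; fold change = 2^3.00 = 8.000
ikxD: ΔΔCt = (31.93−21.20) − (32.97−20.35) = 10.73 − 12.62 = -1.89; fold change = 2^1.89 = 3.706
xmmD has the largest |ΔΔCt| = 4.58.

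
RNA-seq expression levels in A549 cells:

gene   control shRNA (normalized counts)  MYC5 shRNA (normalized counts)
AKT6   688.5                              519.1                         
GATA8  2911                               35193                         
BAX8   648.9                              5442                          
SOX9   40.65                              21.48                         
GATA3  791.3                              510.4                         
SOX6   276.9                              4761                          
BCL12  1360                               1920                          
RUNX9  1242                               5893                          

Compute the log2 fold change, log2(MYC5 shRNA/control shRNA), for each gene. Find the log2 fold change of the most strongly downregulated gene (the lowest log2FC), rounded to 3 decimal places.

-0.920

log2(519.1/688.5) = -0.407  (AKT6)
log2(35193/2911) = 3.596  (GATA8)
log2(5442/648.9) = 3.068  (BAX8)
log2(21.48/40.65) = -0.920  (SOX9)
log2(510.4/791.3) = -0.633  (GATA3)
log2(4761/276.9) = 4.104  (SOX6)
log2(1920/1360) = 0.497  (BCL12)
log2(5893/1242) = 2.246  (RUNX9)
SOX9 is most strongly downregulated.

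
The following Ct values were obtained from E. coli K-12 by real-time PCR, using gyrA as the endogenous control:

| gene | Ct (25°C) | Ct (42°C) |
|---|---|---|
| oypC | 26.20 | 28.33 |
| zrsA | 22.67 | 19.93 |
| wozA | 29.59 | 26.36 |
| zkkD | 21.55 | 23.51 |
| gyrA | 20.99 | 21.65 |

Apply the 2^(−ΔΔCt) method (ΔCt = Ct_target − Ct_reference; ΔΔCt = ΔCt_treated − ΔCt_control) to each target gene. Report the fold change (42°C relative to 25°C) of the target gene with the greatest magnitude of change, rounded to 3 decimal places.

oypC: ΔΔCt = (28.33−21.65) − (26.20−20.99) = 6.68 − 5.21 = 1.47; fold change = 2^-1.47 = 0.361
zrsA: ΔΔCt = (19.93−21.65) − (22.67−20.99) = -1.72 − 1.68 = -3.40; fold change = 2^3.40 = 10.556
wozA: ΔΔCt = (26.36−21.65) − (29.59−20.99) = 4.71 − 8.60 = -3.89; fold change = 2^3.89 = 14.825
zkkD: ΔΔCt = (23.51−21.65) − (21.55−20.99) = 1.86 − 0.56 = 1.30; fold change = 2^-1.30 = 0.406
wozA has the largest |ΔΔCt| = 3.89.

14.825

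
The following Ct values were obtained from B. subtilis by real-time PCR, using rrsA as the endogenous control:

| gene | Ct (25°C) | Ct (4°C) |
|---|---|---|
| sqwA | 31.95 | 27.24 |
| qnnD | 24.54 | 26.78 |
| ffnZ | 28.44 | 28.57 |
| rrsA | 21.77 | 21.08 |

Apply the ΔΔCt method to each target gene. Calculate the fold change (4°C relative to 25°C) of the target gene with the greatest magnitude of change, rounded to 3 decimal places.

16.223

sqwA: ΔΔCt = (27.24−21.08) − (31.95−21.77) = 6.16 − 10.18 = -4.02; fold change = 2^4.02 = 16.223
qnnD: ΔΔCt = (26.78−21.08) − (24.54−21.77) = 5.70 − 2.77 = 2.93; fold change = 2^-2.93 = 0.131
ffnZ: ΔΔCt = (28.57−21.08) − (28.44−21.77) = 7.49 − 6.67 = 0.82; fold change = 2^-0.82 = 0.566
sqwA has the largest |ΔΔCt| = 4.02.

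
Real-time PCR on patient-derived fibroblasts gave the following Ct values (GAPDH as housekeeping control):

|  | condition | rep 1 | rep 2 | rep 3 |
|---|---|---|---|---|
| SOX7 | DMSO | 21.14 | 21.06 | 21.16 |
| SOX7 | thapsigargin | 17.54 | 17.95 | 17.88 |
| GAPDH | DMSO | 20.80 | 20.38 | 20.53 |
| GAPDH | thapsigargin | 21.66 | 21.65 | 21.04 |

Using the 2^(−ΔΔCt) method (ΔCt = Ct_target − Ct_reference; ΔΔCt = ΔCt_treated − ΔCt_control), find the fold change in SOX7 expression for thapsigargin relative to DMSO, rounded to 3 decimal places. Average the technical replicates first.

Mean Ct: SOX7 DMSO 21.120; SOX7 thapsigargin 17.790; GAPDH DMSO 20.570; GAPDH thapsigargin 21.450
ΔCt(DMSO) = 21.120 − 20.570 = 0.550
ΔCt(thapsigargin) = 17.790 − 21.450 = -3.660
ΔΔCt = -3.660 − 0.550 = -4.210
Fold change = 2^(−(-4.210)) = 2^4.210 = 18.5070

18.507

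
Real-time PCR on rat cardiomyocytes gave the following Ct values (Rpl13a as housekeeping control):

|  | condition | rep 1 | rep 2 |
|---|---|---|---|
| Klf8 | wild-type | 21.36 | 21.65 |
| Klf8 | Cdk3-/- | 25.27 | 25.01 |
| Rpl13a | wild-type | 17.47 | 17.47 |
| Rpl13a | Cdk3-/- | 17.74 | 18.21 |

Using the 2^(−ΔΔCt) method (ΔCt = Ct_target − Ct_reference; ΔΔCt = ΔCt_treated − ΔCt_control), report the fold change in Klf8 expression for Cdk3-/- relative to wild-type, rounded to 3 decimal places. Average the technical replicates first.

0.114

Mean Ct: Klf8 wild-type 21.505; Klf8 Cdk3-/- 25.140; Rpl13a wild-type 17.470; Rpl13a Cdk3-/- 17.975
ΔCt(wild-type) = 21.505 − 17.470 = 4.035
ΔCt(Cdk3-/-) = 25.140 − 17.975 = 7.165
ΔΔCt = 7.165 − 4.035 = 3.130
Fold change = 2^(−3.130) = 0.1142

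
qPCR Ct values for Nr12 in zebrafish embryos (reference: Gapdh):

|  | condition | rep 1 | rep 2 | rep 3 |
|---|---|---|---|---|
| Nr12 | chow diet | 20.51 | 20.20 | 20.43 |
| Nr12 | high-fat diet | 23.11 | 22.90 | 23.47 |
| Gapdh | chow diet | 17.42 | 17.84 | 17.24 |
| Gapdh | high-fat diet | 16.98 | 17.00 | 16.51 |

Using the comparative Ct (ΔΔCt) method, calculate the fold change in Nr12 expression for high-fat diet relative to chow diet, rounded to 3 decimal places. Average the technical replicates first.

Mean Ct: Nr12 chow diet 20.380; Nr12 high-fat diet 23.160; Gapdh chow diet 17.500; Gapdh high-fat diet 16.830
ΔCt(chow diet) = 20.380 − 17.500 = 2.880
ΔCt(high-fat diet) = 23.160 − 16.830 = 6.330
ΔΔCt = 6.330 − 2.880 = 3.450
Fold change = 2^(−3.450) = 0.0915

0.092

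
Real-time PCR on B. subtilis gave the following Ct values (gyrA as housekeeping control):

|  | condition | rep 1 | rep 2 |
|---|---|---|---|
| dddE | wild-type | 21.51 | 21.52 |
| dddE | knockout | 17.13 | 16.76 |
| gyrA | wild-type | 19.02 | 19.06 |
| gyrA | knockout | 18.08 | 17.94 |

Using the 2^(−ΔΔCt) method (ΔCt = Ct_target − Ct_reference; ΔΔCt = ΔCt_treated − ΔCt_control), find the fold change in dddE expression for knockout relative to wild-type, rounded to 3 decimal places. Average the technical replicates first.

Mean Ct: dddE wild-type 21.515; dddE knockout 16.945; gyrA wild-type 19.040; gyrA knockout 18.010
ΔCt(wild-type) = 21.515 − 19.040 = 2.475
ΔCt(knockout) = 16.945 − 18.010 = -1.065
ΔΔCt = -1.065 − 2.475 = -3.540
Fold change = 2^(−(-3.540)) = 2^3.540 = 11.6318

11.632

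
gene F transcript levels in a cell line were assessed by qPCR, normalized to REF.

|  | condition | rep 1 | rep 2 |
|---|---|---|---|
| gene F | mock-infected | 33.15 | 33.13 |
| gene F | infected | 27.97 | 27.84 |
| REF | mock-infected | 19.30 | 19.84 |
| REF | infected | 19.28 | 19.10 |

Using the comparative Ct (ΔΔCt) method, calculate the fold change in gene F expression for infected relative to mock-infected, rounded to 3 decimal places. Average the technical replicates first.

Mean Ct: gene F mock-infected 33.140; gene F infected 27.905; REF mock-infected 19.570; REF infected 19.190
ΔCt(mock-infected) = 33.140 − 19.570 = 13.570
ΔCt(infected) = 27.905 − 19.190 = 8.715
ΔΔCt = 8.715 − 13.570 = -4.855
Fold change = 2^(−(-4.855)) = 2^4.855 = 28.9401

28.940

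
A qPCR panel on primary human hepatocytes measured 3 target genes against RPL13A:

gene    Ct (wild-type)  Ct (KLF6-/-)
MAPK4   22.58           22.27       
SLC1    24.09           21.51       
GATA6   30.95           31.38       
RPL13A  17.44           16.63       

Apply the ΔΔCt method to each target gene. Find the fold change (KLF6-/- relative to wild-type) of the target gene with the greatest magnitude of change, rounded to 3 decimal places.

MAPK4: ΔΔCt = (22.27−16.63) − (22.58−17.44) = 5.64 − 5.14 = 0.50; fold change = 2^-0.50 = 0.707
SLC1: ΔΔCt = (21.51−16.63) − (24.09−17.44) = 4.88 − 6.65 = -1.77; fold change = 2^1.77 = 3.411
GATA6: ΔΔCt = (31.38−16.63) − (30.95−17.44) = 14.75 − 13.51 = 1.24; fold change = 2^-1.24 = 0.423
SLC1 has the largest |ΔΔCt| = 1.77.

3.411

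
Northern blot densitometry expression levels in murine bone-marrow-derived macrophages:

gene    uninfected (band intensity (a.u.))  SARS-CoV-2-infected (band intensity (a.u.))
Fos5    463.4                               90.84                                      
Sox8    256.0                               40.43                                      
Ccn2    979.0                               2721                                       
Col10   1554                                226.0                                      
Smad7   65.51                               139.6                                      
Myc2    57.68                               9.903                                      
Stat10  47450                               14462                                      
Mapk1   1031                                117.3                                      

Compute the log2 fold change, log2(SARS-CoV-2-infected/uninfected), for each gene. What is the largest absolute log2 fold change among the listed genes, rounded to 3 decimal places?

log2(90.84/463.4) = -2.351  (Fos5)
log2(40.43/256.0) = -2.663  (Sox8)
log2(2721/979.0) = 1.475  (Ccn2)
log2(226.0/1554) = -2.782  (Col10)
log2(139.6/65.51) = 1.092  (Smad7)
log2(9.903/57.68) = -2.542  (Myc2)
log2(14462/47450) = -1.714  (Stat10)
log2(117.3/1031) = -3.136  (Mapk1)
The largest magnitude belongs to Mapk1.

3.136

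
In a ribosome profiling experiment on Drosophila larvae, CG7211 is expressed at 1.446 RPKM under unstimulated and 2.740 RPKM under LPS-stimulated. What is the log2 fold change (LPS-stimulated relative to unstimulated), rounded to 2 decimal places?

Fold change = 2.740 / 1.446 = 1.8949
log2(1.8949) = 0.922

0.92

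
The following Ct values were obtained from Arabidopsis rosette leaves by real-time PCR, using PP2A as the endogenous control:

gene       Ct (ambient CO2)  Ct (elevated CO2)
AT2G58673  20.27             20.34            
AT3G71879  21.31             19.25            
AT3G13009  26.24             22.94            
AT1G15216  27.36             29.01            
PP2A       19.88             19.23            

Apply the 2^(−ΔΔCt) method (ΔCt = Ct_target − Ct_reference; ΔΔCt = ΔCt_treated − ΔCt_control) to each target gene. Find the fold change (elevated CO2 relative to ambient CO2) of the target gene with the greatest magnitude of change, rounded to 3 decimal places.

6.277

AT2G58673: ΔΔCt = (20.34−19.23) − (20.27−19.88) = 1.11 − 0.39 = 0.72; fold change = 2^-0.72 = 0.607
AT3G71879: ΔΔCt = (19.25−19.23) − (21.31−19.88) = 0.02 − 1.43 = -1.41; fold change = 2^1.41 = 2.657
AT3G13009: ΔΔCt = (22.94−19.23) − (26.24−19.88) = 3.71 − 6.36 = -2.65; fold change = 2^2.65 = 6.277
AT1G15216: ΔΔCt = (29.01−19.23) − (27.36−19.88) = 9.78 − 7.48 = 2.30; fold change = 2^-2.30 = 0.203
AT3G13009 has the largest |ΔΔCt| = 2.65.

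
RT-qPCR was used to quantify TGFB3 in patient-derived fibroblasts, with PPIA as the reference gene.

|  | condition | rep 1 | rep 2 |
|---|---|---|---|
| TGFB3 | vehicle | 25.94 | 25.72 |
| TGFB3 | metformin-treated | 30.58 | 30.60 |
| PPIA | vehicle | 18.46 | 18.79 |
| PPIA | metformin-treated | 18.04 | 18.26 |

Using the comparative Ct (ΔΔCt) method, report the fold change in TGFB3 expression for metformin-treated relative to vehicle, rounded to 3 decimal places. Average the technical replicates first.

0.027

Mean Ct: TGFB3 vehicle 25.830; TGFB3 metformin-treated 30.590; PPIA vehicle 18.625; PPIA metformin-treated 18.150
ΔCt(vehicle) = 25.830 − 18.625 = 7.205
ΔCt(metformin-treated) = 30.590 − 18.150 = 12.440
ΔΔCt = 12.440 − 7.205 = 5.235
Fold change = 2^(−5.235) = 0.0266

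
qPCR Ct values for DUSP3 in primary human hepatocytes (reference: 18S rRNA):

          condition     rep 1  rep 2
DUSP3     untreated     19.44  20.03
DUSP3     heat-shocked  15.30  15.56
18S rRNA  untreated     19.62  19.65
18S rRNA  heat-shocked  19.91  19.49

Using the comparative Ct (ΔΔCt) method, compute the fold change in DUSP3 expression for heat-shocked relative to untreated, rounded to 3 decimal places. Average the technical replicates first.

20.678

Mean Ct: DUSP3 untreated 19.735; DUSP3 heat-shocked 15.430; 18S rRNA untreated 19.635; 18S rRNA heat-shocked 19.700
ΔCt(untreated) = 19.735 − 19.635 = 0.100
ΔCt(heat-shocked) = 15.430 − 19.700 = -4.270
ΔΔCt = -4.270 − 0.100 = -4.370
Fold change = 2^(−(-4.370)) = 2^4.370 = 20.6776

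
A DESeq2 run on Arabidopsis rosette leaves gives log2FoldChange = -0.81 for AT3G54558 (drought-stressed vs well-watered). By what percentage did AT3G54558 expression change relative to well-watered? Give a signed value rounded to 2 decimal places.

Fold change = 2^(-0.81) = 0.5704
Percent change = (FC − 1) × 100% = (0.5704 − 1) × 100 = -42.96%

-42.96%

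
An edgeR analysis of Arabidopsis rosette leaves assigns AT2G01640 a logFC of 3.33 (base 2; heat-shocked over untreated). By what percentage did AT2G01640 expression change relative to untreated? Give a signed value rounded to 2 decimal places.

Fold change = 2^(3.33) = 10.0561
Percent change = (FC − 1) × 100% = (10.0561 − 1) × 100 = 905.61%

905.61%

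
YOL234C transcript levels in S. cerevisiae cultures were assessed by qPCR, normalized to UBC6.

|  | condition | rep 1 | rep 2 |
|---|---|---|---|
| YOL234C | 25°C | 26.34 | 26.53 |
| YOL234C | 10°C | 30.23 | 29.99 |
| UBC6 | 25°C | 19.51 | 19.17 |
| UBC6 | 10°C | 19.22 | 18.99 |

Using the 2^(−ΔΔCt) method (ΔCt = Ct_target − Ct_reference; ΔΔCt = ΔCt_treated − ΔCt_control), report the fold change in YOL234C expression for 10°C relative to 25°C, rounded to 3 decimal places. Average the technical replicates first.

0.067

Mean Ct: YOL234C 25°C 26.435; YOL234C 10°C 30.110; UBC6 25°C 19.340; UBC6 10°C 19.105
ΔCt(25°C) = 26.435 − 19.340 = 7.095
ΔCt(10°C) = 30.110 − 19.105 = 11.005
ΔΔCt = 11.005 − 7.095 = 3.910
Fold change = 2^(−3.910) = 0.0665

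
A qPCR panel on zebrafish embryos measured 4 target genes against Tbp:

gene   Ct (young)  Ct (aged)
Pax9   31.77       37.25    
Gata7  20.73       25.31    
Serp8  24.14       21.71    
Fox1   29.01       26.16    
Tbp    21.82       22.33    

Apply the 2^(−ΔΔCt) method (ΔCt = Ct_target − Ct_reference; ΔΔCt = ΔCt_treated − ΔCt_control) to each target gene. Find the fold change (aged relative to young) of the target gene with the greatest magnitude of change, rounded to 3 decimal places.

0.032

Pax9: ΔΔCt = (37.25−22.33) − (31.77−21.82) = 14.92 − 9.95 = 4.97; fold change = 2^-4.97 = 0.032
Gata7: ΔΔCt = (25.31−22.33) − (20.73−21.82) = 2.98 − (-1.09) = 4.07; fold change = 2^-4.07 = 0.060
Serp8: ΔΔCt = (21.71−22.33) − (24.14−21.82) = -0.62 − 2.32 = -2.94; fold change = 2^2.94 = 7.674
Fox1: ΔΔCt = (26.16−22.33) − (29.01−21.82) = 3.83 − 7.19 = -3.36; fold change = 2^3.36 = 10.267
Pax9 has the largest |ΔΔCt| = 4.97.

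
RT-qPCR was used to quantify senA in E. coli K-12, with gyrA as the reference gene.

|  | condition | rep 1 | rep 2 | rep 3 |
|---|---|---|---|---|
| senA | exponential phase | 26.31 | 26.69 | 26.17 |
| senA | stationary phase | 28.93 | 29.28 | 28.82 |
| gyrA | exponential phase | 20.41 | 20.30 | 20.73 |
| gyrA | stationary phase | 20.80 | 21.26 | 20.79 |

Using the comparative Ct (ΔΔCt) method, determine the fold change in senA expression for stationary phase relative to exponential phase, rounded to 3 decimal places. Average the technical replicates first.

0.225

Mean Ct: senA exponential phase 26.390; senA stationary phase 29.010; gyrA exponential phase 20.480; gyrA stationary phase 20.950
ΔCt(exponential phase) = 26.390 − 20.480 = 5.910
ΔCt(stationary phase) = 29.010 − 20.950 = 8.060
ΔΔCt = 8.060 − 5.910 = 2.150
Fold change = 2^(−2.150) = 0.2253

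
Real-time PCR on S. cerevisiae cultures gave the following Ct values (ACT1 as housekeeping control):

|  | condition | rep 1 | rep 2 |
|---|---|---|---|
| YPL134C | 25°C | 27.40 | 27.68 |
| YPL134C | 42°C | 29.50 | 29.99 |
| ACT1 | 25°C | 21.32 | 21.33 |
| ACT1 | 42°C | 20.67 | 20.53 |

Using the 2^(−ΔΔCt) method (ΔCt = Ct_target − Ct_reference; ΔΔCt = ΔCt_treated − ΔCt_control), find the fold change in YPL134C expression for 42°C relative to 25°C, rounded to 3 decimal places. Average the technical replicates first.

Mean Ct: YPL134C 25°C 27.540; YPL134C 42°C 29.745; ACT1 25°C 21.325; ACT1 42°C 20.600
ΔCt(25°C) = 27.540 − 21.325 = 6.215
ΔCt(42°C) = 29.745 − 20.600 = 9.145
ΔΔCt = 9.145 − 6.215 = 2.930
Fold change = 2^(−2.930) = 0.1312

0.131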